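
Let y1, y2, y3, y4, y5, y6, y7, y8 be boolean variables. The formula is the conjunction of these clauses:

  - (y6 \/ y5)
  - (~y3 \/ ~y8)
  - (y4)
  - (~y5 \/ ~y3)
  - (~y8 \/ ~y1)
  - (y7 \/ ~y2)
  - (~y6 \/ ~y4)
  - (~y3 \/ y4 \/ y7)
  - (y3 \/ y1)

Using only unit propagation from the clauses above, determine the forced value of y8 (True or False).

(y4) is a unit clause: y4 = True.
(~y6 \/ ~y4) with y4 = True leaves only ~y6, so y6 = False.
(y5 \/ y6) with y6 = False leaves only y5, so y5 = True.
(~y3 \/ ~y5) with y5 = True leaves only ~y3, so y3 = False.
(y1 \/ y3) with y3 = False leaves only y1, so y1 = True.
(~y8 \/ ~y1): since y1 = True, the clause reduces to (~y8). y8 = False.

False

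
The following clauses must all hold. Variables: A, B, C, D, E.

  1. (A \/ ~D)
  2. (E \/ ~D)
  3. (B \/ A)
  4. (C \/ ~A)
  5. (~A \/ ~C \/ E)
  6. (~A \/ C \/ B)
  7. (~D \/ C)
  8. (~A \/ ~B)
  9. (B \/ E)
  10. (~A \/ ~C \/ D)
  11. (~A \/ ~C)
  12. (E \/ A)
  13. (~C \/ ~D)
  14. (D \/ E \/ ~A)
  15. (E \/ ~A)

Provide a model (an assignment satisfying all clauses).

A = 0, B = 1, C = 1, D = 0, E = 1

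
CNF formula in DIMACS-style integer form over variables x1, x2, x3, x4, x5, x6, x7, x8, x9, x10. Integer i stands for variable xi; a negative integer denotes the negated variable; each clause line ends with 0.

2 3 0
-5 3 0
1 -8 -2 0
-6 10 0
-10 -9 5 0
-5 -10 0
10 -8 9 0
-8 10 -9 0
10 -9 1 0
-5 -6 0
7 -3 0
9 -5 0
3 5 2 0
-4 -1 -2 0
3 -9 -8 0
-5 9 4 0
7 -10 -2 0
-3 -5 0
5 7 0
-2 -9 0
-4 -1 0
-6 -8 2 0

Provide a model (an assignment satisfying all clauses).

x6 occurs only negated in the remaining clauses — set x6 = False.
x7 occurs only positively in the remaining clauses — set x7 = True.
Set x1 = False and propagate.
The remaining clauses are satisfied by x2 = False, x3 = True, x4 = False, x5 = False, x8 = True, x9 = False, x10 = True.

x1=F, x2=F, x3=T, x4=F, x5=F, x6=F, x7=T, x8=T, x9=F, x10=T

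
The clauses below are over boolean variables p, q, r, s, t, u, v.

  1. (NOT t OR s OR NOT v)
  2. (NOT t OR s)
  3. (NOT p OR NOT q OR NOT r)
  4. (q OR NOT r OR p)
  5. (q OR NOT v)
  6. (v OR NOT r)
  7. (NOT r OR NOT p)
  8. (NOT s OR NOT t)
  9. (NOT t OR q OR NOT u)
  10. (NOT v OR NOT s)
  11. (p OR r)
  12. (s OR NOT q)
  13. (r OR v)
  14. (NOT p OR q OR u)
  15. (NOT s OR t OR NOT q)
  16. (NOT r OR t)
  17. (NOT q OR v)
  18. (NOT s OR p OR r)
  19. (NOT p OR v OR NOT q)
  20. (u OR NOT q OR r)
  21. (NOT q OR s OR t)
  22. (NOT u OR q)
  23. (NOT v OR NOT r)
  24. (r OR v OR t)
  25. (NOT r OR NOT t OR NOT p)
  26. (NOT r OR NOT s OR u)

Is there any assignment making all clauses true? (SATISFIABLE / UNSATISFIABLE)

UNSATISFIABLE

r = True:
  propagation gives v=True; an empty clause results — contradiction.
r = False:
  propagation gives p=True, v=True, q=True, s=False; an empty clause results — contradiction.
Every branch closes, so no satisfying assignment exists.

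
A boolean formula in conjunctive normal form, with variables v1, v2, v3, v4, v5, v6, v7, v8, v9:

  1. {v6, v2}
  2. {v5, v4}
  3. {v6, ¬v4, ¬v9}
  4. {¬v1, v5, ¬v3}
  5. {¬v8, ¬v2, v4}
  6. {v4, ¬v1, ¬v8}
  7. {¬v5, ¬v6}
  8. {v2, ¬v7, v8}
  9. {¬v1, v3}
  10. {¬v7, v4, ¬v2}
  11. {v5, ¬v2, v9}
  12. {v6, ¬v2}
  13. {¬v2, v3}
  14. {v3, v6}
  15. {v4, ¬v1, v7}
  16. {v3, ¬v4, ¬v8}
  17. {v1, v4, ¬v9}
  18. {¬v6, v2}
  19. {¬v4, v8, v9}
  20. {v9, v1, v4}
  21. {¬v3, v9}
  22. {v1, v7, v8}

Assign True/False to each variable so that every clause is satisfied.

v1=F, v2=T, v3=T, v4=T, v5=F, v6=T, v7=F, v8=T, v9=T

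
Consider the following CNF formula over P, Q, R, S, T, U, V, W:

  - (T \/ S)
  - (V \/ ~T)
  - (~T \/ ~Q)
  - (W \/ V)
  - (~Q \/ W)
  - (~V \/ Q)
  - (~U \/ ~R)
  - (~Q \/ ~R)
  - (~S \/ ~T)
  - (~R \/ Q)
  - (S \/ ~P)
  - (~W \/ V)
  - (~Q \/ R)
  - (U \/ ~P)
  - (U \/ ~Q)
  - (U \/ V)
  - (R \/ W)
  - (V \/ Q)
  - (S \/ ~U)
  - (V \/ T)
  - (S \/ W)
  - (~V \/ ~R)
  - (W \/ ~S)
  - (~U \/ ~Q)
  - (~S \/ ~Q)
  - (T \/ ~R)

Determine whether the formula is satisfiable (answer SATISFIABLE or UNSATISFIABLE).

Q = True:
  propagation gives T=False, S=True; an empty clause results — contradiction.
Q = False:
  propagation gives V=False; an empty clause results — contradiction.
Every branch closes, so no satisfying assignment exists.

UNSATISFIABLE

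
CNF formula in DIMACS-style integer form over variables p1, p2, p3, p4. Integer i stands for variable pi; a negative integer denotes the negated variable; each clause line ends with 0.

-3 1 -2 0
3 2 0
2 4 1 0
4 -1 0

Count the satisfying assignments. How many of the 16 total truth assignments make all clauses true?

6

Satisfying assignments:
  p1=F p2=F p3=T p4=T
  p1=F p2=T p3=F p4=F
  p1=F p2=T p3=F p4=T
  p1=T p2=F p3=T p4=T
  p1=T p2=T p3=F p4=T
  p1=T p2=T p3=T p4=T
That's 6 in total.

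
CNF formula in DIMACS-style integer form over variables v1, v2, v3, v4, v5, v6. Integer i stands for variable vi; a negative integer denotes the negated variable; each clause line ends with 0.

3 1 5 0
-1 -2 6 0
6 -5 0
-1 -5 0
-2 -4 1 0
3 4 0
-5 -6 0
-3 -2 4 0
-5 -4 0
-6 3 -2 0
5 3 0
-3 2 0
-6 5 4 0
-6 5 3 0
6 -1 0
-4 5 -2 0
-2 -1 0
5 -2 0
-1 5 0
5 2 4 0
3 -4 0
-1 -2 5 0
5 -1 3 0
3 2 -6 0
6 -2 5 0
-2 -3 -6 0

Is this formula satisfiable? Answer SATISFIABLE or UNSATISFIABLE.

UNSATISFIABLE

v5 = True:
  propagation gives v6=True; an empty clause results — contradiction.
v5 = False:
  propagation gives v3=True, v2=True; an empty clause results — contradiction.
Every branch closes, so no satisfying assignment exists.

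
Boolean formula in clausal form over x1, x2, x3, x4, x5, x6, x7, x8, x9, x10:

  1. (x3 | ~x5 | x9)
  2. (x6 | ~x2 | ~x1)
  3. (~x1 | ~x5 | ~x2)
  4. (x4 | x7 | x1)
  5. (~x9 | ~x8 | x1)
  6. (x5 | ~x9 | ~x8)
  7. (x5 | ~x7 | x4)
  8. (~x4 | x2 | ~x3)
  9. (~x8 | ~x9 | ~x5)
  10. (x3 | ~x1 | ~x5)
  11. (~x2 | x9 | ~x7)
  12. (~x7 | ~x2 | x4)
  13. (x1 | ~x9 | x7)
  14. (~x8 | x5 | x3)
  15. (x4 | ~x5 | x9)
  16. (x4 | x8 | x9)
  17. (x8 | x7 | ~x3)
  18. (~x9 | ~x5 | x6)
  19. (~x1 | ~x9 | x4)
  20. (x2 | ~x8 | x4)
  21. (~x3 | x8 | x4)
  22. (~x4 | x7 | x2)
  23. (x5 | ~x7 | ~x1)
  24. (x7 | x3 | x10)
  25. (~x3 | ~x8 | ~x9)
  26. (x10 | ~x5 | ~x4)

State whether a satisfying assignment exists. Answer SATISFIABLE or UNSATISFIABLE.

SATISFIABLE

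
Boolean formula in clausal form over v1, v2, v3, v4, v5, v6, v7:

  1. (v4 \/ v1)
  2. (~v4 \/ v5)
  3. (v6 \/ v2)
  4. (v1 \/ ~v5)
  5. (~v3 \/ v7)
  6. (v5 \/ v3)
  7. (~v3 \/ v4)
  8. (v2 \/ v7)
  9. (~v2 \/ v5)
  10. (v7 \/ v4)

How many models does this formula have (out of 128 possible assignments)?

11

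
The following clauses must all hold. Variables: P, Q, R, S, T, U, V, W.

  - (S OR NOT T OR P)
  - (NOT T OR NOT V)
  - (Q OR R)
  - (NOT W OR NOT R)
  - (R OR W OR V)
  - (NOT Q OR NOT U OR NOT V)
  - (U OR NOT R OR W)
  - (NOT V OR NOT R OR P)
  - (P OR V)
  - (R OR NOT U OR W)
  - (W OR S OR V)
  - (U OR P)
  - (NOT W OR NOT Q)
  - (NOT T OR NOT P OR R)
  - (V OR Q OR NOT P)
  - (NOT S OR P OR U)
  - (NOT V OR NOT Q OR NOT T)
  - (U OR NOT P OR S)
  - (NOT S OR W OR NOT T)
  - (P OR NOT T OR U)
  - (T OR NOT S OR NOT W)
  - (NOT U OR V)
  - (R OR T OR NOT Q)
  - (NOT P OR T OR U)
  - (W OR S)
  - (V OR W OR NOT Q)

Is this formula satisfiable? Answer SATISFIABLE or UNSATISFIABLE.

Branch on P: take P = True.
Branch on Q: take Q = False.
  then R is forced to True.
  then W is forced to False.
  then U is forced to True.
  then V is forced to True.
  then T is forced to False.
  then S is forced to True.
So P=1, Q=0, R=1, S=1, T=0, U=1, V=1, W=0 is a satisfying assignment.

SATISFIABLE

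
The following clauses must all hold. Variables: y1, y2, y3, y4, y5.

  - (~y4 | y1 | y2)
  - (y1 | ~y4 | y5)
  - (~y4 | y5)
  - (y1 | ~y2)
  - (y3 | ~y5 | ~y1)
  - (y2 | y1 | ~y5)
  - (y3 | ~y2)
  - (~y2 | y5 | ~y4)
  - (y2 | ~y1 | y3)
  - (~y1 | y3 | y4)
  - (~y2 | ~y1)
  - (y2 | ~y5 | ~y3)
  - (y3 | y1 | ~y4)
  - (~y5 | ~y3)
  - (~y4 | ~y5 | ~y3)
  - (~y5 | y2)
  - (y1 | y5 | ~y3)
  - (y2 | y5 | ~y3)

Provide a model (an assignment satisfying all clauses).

Try y1 = False.
  then y2 is forced to False.
  then y4 is forced to False.
  then y5 is forced to False.
  then y3 is forced to False.
Every clause has at least one true literal under this assignment.

y1=False, y2=False, y3=False, y4=False, y5=False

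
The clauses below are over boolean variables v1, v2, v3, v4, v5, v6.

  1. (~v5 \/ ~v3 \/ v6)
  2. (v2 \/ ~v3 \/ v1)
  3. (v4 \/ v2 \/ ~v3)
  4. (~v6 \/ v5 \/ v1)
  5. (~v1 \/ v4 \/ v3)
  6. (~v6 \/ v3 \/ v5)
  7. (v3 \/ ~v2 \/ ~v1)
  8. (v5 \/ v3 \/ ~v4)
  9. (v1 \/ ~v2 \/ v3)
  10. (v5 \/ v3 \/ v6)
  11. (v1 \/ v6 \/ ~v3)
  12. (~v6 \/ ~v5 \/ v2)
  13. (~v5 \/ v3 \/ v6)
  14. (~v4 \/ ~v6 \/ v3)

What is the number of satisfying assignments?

Case analysis on v3 and v6:
  v3=1, v6=1: 7 of the 16 assignments to (v1,v2,v4,v5) work.
  v3=1, v6=0: remaining (v1,v2,v4,v5) ∈ {(1,0,1,0); (1,1,0,0); (1,1,1,0)} — 3.
  v3=0, v6=1: a clause becomes empty — 0.
  v3=0, v6=0: a clause becomes empty — 0.
Total: 7 + 3 + 0 + 0 = 10.

10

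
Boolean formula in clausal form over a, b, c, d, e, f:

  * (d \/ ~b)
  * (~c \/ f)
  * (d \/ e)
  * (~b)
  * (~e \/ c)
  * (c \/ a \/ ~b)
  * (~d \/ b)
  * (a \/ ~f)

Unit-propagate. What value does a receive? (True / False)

(~b) is a unit clause: b = False.
From (~d \/ b) and b = False: d = False.
From (e \/ d) and d = False: e = True.
In (c \/ ~e), ~e is now false; c must hold, so c = True.
(f \/ ~c): since c = True, the clause reduces to (f). f = True.
(~f \/ a) with f = True leaves only a, so a = True.

True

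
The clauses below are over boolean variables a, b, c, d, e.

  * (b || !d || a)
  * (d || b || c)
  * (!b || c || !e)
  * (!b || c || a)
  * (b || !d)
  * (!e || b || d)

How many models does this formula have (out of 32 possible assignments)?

12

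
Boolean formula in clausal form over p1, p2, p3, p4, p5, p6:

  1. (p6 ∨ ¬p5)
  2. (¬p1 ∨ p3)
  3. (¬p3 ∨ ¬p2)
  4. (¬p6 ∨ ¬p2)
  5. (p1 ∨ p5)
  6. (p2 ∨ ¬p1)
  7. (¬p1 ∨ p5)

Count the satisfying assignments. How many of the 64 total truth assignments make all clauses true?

4

Satisfying assignments:
  p1=F p2=F p3=F p4=F p5=T p6=T
  p1=F p2=F p3=F p4=T p5=T p6=T
  p1=F p2=F p3=T p4=F p5=T p6=T
  p1=F p2=F p3=T p4=T p5=T p6=T
Count: 4.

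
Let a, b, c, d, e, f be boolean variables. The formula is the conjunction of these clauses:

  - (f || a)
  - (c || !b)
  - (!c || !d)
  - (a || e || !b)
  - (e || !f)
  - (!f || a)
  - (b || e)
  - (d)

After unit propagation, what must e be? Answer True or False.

True

Unit clause (d) sets d = True.
In (!c || !d), !d is now false; !c must hold, so c = False.
(!b || c): since c = False, the clause reduces to (!b). b = False.
(e || b) with b = False leaves only e, so e = True.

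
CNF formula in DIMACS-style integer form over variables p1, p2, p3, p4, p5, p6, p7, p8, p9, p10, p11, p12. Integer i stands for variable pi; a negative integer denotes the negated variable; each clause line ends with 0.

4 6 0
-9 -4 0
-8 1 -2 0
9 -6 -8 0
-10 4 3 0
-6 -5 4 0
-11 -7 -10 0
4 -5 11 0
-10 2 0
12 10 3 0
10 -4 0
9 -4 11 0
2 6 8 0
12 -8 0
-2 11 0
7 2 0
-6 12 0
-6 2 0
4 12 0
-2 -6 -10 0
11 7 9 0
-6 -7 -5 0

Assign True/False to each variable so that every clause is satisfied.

p1 = 0  p2 = 1  p3 = 0  p4 = 1  p5 = 1  p6 = 0  p7 = 0  p8 = 0  p9 = 0  p10 = 1  p11 = 1  p12 = 0

Check each clause:
  1. (p4 OR p6) — p4 is true.
  2. (NOT p9 OR NOT p4) — NOT p9 is true.
  3. (NOT p2 OR NOT p8 OR p1) — NOT p8 is true.
  4. (p9 OR NOT p8 OR NOT p6) — NOT p8 is true.
  5. (p4 OR p3 OR NOT p10) — p4 is true.
  6. (NOT p6 OR NOT p5 OR p4) — NOT p6 is true.
  7. (NOT p10 OR NOT p7 OR NOT p11) — NOT p7 is true.
  8. (NOT p5 OR p4 OR p11) — p11 is true.
  9. (NOT p10 OR p2) — p2 is true.
  10. (p10 OR p12 OR p3) — p10 is true.
  11. (NOT p4 OR p10) — p10 is true.
  12. (NOT p4 OR p9 OR p11) — p11 is true.
  13. (p8 OR p2 OR p6) — p2 is true.
  14. (p12 OR NOT p8) — NOT p8 is true.
  15. (NOT p2 OR p11) — p11 is true.
  16. (p7 OR p2) — p2 is true.
  17. (p12 OR NOT p6) — NOT p6 is true.
  18. (NOT p6 OR p2) — p2 is true.
  19. (p12 OR p4) — p4 is true.
  20. (NOT p10 OR NOT p2 OR NOT p6) — NOT p6 is true.
  21. (p11 OR p7 OR p9) — p11 is true.
  22. (NOT p7 OR NOT p5 OR NOT p6) — NOT p7 is true.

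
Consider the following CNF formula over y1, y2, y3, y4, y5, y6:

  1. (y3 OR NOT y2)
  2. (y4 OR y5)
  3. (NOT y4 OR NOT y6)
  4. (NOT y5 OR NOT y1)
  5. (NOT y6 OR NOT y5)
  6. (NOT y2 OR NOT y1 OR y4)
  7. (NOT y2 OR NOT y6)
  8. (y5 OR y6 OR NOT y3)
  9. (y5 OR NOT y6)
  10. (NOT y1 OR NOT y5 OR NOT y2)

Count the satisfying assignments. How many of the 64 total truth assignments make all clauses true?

Split on y5, then y6.
  y5=T, y6=T: a clause becomes empty — 0.
  y5=T, y6=F: y4 free; 3 ways for (y1,y2,y3) × 2^1 = 6.
  y5=F, y6=T: a clause becomes empty — 0.
  y5=F, y6=F: remaining (y1,y2,y3,y4) ∈ {(F,F,F,T); (T,F,F,T)} — 2.
Total: 0 + 6 + 0 + 2 = 8.

8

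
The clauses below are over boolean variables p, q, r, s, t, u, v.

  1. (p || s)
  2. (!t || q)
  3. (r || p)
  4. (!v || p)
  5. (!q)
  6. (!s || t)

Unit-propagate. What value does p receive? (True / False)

True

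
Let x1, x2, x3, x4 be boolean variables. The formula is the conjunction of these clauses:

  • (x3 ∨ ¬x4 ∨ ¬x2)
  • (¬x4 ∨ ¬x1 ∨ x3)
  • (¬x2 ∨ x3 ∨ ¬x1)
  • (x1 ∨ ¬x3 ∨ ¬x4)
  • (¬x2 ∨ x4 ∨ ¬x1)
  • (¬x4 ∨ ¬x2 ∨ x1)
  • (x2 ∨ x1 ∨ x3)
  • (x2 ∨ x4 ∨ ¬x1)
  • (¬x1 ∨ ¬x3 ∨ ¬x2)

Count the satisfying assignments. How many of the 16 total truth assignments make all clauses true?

4

The models are:
  x1=F x2=F x3=T x4=F
  x1=F x2=T x3=F x4=F
  x1=F x2=T x3=T x4=F
  x1=T x2=F x3=T x4=T
Count: 4.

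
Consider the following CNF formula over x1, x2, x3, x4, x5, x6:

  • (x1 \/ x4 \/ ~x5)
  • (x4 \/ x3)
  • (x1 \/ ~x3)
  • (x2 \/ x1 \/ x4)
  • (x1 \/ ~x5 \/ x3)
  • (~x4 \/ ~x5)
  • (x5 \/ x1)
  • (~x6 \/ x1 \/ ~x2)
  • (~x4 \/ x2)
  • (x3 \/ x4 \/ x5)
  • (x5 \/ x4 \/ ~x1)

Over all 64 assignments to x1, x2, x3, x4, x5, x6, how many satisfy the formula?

8

The models are:
  x1=1 x2=0 x3=1 x4=0 x5=1 x6=0
  x1=1 x2=0 x3=1 x4=0 x5=1 x6=1
  x1=1 x2=1 x3=0 x4=1 x5=0 x6=0
  x1=1 x2=1 x3=0 x4=1 x5=0 x6=1
  x1=1 x2=1 x3=1 x4=0 x5=1 x6=0
  x1=1 x2=1 x3=1 x4=0 x5=1 x6=1
  x1=1 x2=1 x3=1 x4=1 x5=0 x6=0
  x1=1 x2=1 x3=1 x4=1 x5=0 x6=1
That's 8 in total.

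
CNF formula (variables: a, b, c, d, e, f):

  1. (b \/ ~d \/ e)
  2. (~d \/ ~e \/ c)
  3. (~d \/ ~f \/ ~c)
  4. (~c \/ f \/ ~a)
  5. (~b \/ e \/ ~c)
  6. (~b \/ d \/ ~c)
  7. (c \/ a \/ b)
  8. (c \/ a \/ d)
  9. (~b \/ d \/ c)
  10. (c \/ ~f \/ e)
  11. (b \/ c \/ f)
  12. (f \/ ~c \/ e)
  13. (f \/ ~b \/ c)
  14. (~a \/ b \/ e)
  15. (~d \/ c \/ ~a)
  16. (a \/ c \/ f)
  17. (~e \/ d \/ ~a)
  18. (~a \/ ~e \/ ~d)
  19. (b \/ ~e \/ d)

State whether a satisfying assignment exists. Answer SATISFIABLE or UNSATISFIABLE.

SATISFIABLE

Branch on a: take a = False.
Branch on b: take b = False.
  then c is forced to True.
Set d = False and propagate.
  then e is forced to False.
  then f is forced to True.
Every clause has at least one true literal under this assignment.
So a=0, b=0, c=1, d=0, e=0, f=1 is a satisfying assignment.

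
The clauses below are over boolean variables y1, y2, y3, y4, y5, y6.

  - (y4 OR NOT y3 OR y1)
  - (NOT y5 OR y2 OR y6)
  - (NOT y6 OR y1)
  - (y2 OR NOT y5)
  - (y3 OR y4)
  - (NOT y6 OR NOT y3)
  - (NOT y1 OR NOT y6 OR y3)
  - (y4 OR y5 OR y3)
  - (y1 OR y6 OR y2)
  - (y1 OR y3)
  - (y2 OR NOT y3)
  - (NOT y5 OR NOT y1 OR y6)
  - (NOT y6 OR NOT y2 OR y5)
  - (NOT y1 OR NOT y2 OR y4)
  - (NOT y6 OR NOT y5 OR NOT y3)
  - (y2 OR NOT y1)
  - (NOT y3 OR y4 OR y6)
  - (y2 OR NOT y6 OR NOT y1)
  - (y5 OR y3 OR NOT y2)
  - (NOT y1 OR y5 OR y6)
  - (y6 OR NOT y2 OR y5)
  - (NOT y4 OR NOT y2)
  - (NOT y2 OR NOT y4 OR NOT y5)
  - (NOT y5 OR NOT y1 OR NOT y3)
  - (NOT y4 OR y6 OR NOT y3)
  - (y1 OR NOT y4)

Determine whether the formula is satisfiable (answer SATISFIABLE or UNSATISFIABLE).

UNSATISFIABLE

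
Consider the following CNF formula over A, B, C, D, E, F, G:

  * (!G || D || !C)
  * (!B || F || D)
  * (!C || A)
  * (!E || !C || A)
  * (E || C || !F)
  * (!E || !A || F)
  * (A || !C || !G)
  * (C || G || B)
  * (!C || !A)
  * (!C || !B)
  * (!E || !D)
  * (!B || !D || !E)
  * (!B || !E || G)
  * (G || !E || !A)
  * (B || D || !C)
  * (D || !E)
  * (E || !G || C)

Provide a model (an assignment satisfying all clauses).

Branch on A: take A = True.
  then C is forced to False.
The remaining clauses are satisfied by B = True, D = True, E = False, F = False, G = False.

A = T  B = T  C = F  D = T  E = F  F = F  G = F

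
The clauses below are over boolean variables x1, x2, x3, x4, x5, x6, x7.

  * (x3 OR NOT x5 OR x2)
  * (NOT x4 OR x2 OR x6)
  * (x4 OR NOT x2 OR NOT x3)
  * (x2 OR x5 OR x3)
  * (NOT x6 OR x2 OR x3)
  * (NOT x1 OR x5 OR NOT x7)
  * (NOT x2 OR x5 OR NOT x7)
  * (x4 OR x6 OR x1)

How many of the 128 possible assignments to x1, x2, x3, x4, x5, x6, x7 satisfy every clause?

50

Case analysis on x2 and x3:
  x2=T, x3=T: x1, x6 free; 3 ways for (x4,x5,x7) × 2^2 = 12.
  x2=T, x3=F: 21 of the 32 assignments to (x1,x4,x5,x6,x7) work.
  x2=F, x3=T: 17 of the 32 assignments to (x1,x4,x5,x6,x7) work.
  x2=F, x3=F: a clause becomes empty — 0.
Total: 12 + 21 + 17 + 0 = 50.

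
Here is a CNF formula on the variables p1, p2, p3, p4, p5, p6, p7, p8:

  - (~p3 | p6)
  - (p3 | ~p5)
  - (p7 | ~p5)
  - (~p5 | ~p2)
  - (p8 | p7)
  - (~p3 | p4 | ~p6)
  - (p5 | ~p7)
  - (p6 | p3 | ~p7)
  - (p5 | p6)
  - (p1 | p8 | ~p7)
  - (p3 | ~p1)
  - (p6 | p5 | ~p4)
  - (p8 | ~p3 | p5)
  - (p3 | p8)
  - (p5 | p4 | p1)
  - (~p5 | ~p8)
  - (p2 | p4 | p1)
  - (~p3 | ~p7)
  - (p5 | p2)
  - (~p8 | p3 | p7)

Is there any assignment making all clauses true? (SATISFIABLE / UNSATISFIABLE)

Branch on p1: take p1 = True.
  then p3 is forced to True.
  then p6 is forced to True.
  then p4 is forced to True.
  then p7 is forced to False.
  then p5 is forced to False.
  then p8 is forced to True.
  then p2 is forced to True.
So p1=True  p2=True  p3=True  p4=True  p5=False  p6=True  p7=False  p8=True is a satisfying assignment.

SATISFIABLE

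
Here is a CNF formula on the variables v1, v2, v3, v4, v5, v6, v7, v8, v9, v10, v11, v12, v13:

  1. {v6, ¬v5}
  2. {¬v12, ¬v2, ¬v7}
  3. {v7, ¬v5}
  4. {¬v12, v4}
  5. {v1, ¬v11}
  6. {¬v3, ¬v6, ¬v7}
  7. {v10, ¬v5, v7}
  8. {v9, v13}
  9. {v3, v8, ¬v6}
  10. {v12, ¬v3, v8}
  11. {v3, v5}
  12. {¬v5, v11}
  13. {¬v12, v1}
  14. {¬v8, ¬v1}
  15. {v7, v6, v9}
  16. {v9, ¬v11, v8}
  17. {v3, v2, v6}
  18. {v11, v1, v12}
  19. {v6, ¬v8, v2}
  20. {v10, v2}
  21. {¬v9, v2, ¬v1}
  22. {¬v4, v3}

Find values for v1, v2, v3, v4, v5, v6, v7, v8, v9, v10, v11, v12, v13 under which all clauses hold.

Pure literal: v13 appears only positively; assign v13 = True.
Set v1 = True and propagate.
  then v8 is forced to False.
Try v2 = True.
Set v3 = True and propagate.
  then v12 is forced to True.
  then v7 is forced to False.
  then v5 is forced to False.
  then v4 is forced to True.
For the remaining variables, v6 = False, v9 = True, v10 = False, v11 = True works.
Every clause has at least one true literal under this assignment.
Check each clause:
  1. {v6, ¬v5} — ¬v5 is true.
  2. {¬v12, ¬v2, ¬v7} — ¬v7 is true.
  3. {v7, ¬v5} — ¬v5 is true.
  4. {¬v12, v4} — v4 is true.
  5. {¬v11, v1} — v1 is true.
  6. {¬v7, ¬v6, ¬v3} — ¬v7 is true.
  7. {v7, v10, ¬v5} — ¬v5 is true.
  8. {v9, v13} — v9 is true.
  9. {v3, ¬v6, v8} — ¬v6 is true.
  10. {v8, v12, ¬v3} — v12 is true.
  11. {v5, v3} — v3 is true.
  12. {v11, ¬v5} — v11 is true.
  13. {¬v12, v1} — v1 is true.
  14. {¬v1, ¬v8} — ¬v8 is true.
  15. {v6, v9, v7} — v9 is true.
  16. {v8, v9, ¬v11} — v9 is true.
  17. {v6, v3, v2} — v2 is true.
  18. {v1, v11, v12} — v1 is true.
  19. {v6, ¬v8, v2} — ¬v8 is true.
  20. {v10, v2} — v2 is true.
  21. {v2, ¬v1, ¬v9} — v2 is true.
  22. {¬v4, v3} — v3 is true.

v1 = True, v2 = True, v3 = True, v4 = True, v5 = False, v6 = False, v7 = False, v8 = False, v9 = True, v10 = False, v11 = True, v12 = True, v13 = True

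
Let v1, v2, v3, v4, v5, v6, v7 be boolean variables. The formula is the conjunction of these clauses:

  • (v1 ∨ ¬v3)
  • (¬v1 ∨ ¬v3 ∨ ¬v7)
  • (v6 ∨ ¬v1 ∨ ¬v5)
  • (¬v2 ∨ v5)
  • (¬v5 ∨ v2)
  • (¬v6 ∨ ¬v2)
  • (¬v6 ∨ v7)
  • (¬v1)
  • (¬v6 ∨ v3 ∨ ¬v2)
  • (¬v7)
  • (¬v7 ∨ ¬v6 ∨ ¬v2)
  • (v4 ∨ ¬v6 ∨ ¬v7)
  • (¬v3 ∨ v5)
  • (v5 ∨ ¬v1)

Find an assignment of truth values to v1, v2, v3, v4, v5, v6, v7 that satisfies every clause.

v1=False  v2=True  v3=False  v4=True  v5=True  v6=False  v7=False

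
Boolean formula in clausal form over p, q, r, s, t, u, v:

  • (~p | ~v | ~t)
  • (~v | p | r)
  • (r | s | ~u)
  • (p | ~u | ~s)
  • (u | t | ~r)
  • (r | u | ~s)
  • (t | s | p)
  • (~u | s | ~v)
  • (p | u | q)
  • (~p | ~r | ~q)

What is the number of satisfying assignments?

26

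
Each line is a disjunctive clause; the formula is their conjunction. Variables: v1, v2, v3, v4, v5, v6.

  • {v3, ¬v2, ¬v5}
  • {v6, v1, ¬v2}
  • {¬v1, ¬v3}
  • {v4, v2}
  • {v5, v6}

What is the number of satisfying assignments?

17

Case analysis on v2 and v1:
  v2=T, v1=T: remaining (v3,v4,v5,v6) ∈ {(F,F,F,T); (F,T,F,T)} — 2.
  v2=T, v1=F: v4 free; 3 ways for (v3,v5,v6) × 2^1 = 6.
  v2=F, v1=T: remaining (v3,v4,v5,v6) ∈ {(F,T,F,T); (F,T,T,F); (F,T,T,T)} — 3.
  v2=F, v1=F: v3 free; 3 ways for (v4,v5,v6) × 2^1 = 6.
Total: 2 + 6 + 3 + 6 = 17.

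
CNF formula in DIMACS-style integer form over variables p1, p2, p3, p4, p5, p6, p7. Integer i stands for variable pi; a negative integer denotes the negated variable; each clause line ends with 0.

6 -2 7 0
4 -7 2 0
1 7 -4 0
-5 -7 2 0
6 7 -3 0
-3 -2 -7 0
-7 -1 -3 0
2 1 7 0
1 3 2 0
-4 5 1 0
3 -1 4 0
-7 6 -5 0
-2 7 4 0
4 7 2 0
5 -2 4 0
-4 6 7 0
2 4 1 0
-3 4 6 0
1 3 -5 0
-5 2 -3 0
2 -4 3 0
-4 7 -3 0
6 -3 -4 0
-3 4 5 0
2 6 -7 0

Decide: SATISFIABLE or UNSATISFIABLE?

p6 occurs only positively in the remaining clauses — set p6 = True.
Branch on p1: take p1 = True.
The remaining clauses are satisfied by p2 = True, p3 = False, p4 = True, p5 = False, p7 = False.
Every clause has at least one true literal under this assignment.
So p1=1, p2=1, p3=0, p4=1, p5=0, p6=1, p7=0 is a satisfying assignment.

SATISFIABLE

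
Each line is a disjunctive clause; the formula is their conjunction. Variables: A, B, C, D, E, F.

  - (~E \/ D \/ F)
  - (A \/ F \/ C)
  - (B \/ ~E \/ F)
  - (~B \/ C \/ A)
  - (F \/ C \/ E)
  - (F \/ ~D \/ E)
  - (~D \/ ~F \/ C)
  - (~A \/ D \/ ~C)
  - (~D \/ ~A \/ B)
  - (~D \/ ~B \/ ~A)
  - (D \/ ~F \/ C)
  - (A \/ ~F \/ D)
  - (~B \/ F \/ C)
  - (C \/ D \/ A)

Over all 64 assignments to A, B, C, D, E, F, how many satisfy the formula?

7

Satisfying assignments:
  A=0 B=0 C=1 D=0 E=0 F=0
  A=0 B=0 C=1 D=1 E=0 F=1
  A=0 B=0 C=1 D=1 E=1 F=1
  A=0 B=1 C=1 D=0 E=0 F=0
  A=0 B=1 C=1 D=1 E=0 F=1
  A=0 B=1 C=1 D=1 E=1 F=0
  A=0 B=1 C=1 D=1 E=1 F=1
Count: 7.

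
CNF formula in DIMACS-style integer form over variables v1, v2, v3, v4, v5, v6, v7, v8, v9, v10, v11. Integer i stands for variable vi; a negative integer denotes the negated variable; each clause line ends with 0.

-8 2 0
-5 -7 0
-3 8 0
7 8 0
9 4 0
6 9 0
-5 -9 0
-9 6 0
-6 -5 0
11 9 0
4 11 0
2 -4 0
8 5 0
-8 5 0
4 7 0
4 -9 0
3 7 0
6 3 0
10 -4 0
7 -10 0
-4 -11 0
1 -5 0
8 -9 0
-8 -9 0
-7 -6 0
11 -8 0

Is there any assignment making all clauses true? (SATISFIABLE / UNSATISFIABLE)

v8 = True:
  propagation gives v2=True, v5=True, v7=False, v9=False; an empty clause results — contradiction.
v8 = False:
  propagation gives v3=False, v7=True, v5=False; an empty clause results — contradiction.
Every branch closes, so no satisfying assignment exists.

UNSATISFIABLE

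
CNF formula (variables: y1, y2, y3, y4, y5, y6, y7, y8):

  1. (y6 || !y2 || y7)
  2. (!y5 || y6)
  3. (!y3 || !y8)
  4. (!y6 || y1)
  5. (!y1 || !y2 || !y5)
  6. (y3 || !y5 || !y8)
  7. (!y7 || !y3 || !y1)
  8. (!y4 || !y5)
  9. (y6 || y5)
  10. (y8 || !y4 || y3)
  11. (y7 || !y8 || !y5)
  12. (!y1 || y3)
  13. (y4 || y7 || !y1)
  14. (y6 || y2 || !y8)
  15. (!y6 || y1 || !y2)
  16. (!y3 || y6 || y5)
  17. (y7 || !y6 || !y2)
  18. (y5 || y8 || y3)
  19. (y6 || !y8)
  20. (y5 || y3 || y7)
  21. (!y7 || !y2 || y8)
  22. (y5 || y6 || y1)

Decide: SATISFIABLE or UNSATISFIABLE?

SATISFIABLE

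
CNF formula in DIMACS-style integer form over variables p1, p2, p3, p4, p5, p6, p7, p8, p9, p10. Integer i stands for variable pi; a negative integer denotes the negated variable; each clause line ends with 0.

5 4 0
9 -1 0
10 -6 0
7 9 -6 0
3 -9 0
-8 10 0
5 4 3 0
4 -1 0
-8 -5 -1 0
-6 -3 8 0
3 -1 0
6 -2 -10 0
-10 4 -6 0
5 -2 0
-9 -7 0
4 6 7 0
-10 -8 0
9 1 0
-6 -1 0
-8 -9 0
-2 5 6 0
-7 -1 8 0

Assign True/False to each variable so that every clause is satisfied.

p1=T, p2=F, p3=T, p4=T, p5=F, p6=F, p7=F, p8=F, p9=T, p10=T

Check each clause:
  1. {p4, p5} — p4 is true.
  2. {¬p1, p9} — p9 is true.
  3. {¬p6, p10} — ¬p6 is true.
  4. {p9, ¬p6, p7} — p9 is true.
  5. {p3, ¬p9} — p3 is true.
  6. {p10, ¬p8} — ¬p8 is true.
  7. {p4, p3, p5} — p3 is true.
  8. {p4, ¬p1} — p4 is true.
  9. {¬p8, ¬p5, ¬p1} — ¬p8 is true.
  10. {¬p6, p8, ¬p3} — ¬p6 is true.
  11. {¬p1, p3} — p3 is true.
  12. {p6, ¬p2, ¬p10} — ¬p2 is true.
  13. {¬p6, ¬p10, p4} — ¬p6 is true.
  14. {¬p2, p5} — ¬p2 is true.
  15. {¬p9, ¬p7} — ¬p7 is true.
  16. {p4, p6, p7} — p4 is true.
  17. {¬p10, ¬p8} — ¬p8 is true.
  18. {p1, p9} — p1 is true.
  19. {¬p1, ¬p6} — ¬p6 is true.
  20. {¬p9, ¬p8} — ¬p8 is true.
  21. {p6, p5, ¬p2} — ¬p2 is true.
  22. {¬p7, p8, ¬p1} — ¬p7 is true.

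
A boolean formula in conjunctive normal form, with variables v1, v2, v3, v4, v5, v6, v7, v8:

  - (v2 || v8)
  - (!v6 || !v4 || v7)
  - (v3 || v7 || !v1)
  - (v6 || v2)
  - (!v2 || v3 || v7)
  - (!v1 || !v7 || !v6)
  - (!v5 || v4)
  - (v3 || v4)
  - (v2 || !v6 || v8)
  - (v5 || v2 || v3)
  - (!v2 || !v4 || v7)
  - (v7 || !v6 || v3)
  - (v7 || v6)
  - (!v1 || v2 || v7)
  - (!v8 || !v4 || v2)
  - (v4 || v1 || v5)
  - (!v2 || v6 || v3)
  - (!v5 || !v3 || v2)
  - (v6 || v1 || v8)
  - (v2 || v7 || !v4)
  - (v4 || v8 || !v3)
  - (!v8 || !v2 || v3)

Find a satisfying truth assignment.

Try v1 = False.
Set v2 = True and propagate.
The remaining clauses are satisfied by v3 = False, v4 = True, v5 = True, v6 = True, v7 = True, v8 = False.

v1=0, v2=1, v3=0, v4=1, v5=1, v6=1, v7=1, v8=0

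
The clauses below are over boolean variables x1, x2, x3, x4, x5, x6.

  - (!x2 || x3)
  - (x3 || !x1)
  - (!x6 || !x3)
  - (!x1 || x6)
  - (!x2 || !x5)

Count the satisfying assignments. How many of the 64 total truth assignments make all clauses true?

14

Case analysis on x3 and x1:
  x3=T, x1=T: a clause becomes empty — 0.
  x3=T, x1=F: x4 free; 3 ways for (x2,x5,x6) × 2^1 = 6.
  x3=F, x1=T: a clause becomes empty — 0.
  x3=F, x1=F: forces x2=F; x4, x5, x6 free → 2^3 = 8.
Total: 0 + 6 + 0 + 8 = 14.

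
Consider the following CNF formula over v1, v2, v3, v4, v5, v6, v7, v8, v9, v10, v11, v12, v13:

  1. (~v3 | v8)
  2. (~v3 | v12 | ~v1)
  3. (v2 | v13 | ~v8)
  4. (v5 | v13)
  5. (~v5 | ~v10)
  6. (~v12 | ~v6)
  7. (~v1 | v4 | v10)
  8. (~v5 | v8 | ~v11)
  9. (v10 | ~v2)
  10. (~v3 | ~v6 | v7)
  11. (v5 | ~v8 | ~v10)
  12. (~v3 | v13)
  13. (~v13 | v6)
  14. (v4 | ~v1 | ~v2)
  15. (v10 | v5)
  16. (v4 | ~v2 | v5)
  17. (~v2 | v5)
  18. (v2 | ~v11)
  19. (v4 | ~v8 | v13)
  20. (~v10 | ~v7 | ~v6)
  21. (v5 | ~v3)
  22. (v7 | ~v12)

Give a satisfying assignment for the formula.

v1=0, v2=0, v3=1, v4=0, v5=1, v6=1, v7=1, v8=1, v9=1, v10=0, v11=0, v12=0, v13=1

Pure literal: v1 appears only negated; assign v1 = False.
Pure literal: v11 appears only negated; assign v11 = False.
Branch on v2: take v2 = False.
Set v3 = True and propagate.
  then v8 is forced to True.
  then v13 is forced to True.
  then v6 is forced to True.
  then v12 is forced to False.
  then v7 is forced to True.
  then v10 is forced to False.
  then v5 is forced to True.
v4, v9 are now unconstrained; take v4 = False, v9 = True.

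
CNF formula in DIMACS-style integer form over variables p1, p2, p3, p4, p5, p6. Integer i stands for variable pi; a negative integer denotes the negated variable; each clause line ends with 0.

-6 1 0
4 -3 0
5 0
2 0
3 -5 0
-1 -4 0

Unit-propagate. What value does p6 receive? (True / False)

False

(p5) is a unit clause: p5 = True.
(p2) stands alone — p2 = True.
(p3 \/ ~p5): since p5 = True, the clause reduces to (p3). p3 = True.
(~p3 \/ p4) with p3 = True leaves only p4, so p4 = True.
In (~p1 \/ ~p4), ~p4 is now false; ~p1 must hold, so p1 = False.
(p1 \/ ~p6): since p1 = False, the clause reduces to (~p6). p6 = False.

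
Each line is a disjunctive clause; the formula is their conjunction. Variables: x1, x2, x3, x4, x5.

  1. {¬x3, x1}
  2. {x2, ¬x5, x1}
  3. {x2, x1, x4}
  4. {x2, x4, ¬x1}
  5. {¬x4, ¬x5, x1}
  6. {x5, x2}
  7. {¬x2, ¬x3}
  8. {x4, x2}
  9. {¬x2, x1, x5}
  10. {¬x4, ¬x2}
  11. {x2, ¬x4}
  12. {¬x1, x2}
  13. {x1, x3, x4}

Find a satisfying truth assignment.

x1=1  x2=1  x3=0  x4=0  x5=0

Try x1 = True.
  then x2 is forced to True.
  then x3 is forced to False.
  then x4 is forced to False.
x5 is now unconstrained; take x5 = False.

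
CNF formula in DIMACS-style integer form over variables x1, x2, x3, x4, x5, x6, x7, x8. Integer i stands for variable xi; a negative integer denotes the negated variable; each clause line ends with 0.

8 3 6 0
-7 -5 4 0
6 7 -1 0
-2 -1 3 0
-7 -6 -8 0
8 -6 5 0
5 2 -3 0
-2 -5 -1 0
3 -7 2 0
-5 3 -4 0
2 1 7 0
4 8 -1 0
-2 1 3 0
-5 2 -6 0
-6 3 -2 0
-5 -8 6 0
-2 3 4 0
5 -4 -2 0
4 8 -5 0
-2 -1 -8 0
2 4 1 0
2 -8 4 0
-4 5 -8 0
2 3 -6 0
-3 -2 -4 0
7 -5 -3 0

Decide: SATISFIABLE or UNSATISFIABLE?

SATISFIABLE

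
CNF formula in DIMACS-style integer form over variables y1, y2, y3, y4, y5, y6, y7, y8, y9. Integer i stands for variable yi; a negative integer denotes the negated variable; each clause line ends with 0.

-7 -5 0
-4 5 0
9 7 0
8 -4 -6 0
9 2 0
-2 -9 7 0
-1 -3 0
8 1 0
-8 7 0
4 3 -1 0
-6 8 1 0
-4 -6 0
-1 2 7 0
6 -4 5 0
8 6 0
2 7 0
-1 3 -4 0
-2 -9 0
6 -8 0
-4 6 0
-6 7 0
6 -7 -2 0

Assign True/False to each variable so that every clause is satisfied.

Try y1 = False.
  then y8 is forced to True.
  then y7 is forced to True.
  then y5 is forced to False.
  then y4 is forced to False.
  then y6 is forced to True.
Branch on y2: take y2 = True.
  then y9 is forced to False.
y3 is now unconstrained; take y3 = False.
Every clause has at least one true literal under this assignment.
Check each clause:
  1. (¬y7 ∨ ¬y5) — ¬y5 is true.
  2. (y5 ∨ ¬y4) — ¬y4 is true.
  3. (y9 ∨ y7) — y7 is true.
  4. (¬y4 ∨ y8 ∨ ¬y6) — y8 is true.
  5. (y2 ∨ y9) — y2 is true.
  6. (y7 ∨ ¬y9 ∨ ¬y2) — y7 is true.
  7. (¬y3 ∨ ¬y1) — ¬y3 is true.
  8. (y1 ∨ y8) — y8 is true.
  9. (¬y8 ∨ y7) — y7 is true.
  10. (y3 ∨ ¬y1 ∨ y4) — ¬y1 is true.
  11. (y8 ∨ ¬y6 ∨ y1) — y8 is true.
  12. (¬y4 ∨ ¬y6) — ¬y4 is true.
  13. (y2 ∨ y7 ∨ ¬y1) — y2 is true.
  14. (y5 ∨ ¬y4 ∨ y6) — ¬y4 is true.
  15. (y6 ∨ y8) — y8 is true.
  16. (y7 ∨ y2) — y2 is true.
  17. (¬y1 ∨ ¬y4 ∨ y3) — ¬y4 is true.
  18. (¬y9 ∨ ¬y2) — ¬y9 is true.
  19. (¬y8 ∨ y6) — y6 is true.
  20. (¬y4 ∨ y6) — ¬y4 is true.
  21. (¬y6 ∨ y7) — y7 is true.
  22. (y6 ∨ ¬y2 ∨ ¬y7) — y6 is true.

y1=0, y2=1, y3=0, y4=0, y5=0, y6=1, y7=1, y8=1, y9=0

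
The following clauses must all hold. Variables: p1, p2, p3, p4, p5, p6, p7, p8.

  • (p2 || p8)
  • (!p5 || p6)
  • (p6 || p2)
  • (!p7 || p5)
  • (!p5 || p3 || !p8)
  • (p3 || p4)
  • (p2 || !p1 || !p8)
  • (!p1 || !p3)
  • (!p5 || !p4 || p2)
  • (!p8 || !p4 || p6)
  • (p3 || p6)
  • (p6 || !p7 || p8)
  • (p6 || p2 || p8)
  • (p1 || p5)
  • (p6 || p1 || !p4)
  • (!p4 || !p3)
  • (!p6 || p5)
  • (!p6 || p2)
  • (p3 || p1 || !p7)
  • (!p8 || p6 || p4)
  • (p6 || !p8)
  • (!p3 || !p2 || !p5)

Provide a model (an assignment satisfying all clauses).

p1 = T  p2 = T  p3 = F  p4 = T  p5 = T  p6 = T  p7 = F  p8 = F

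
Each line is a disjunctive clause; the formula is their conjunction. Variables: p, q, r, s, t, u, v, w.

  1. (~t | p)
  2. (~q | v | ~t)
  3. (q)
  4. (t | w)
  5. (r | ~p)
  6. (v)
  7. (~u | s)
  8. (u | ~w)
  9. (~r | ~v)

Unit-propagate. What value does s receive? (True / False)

True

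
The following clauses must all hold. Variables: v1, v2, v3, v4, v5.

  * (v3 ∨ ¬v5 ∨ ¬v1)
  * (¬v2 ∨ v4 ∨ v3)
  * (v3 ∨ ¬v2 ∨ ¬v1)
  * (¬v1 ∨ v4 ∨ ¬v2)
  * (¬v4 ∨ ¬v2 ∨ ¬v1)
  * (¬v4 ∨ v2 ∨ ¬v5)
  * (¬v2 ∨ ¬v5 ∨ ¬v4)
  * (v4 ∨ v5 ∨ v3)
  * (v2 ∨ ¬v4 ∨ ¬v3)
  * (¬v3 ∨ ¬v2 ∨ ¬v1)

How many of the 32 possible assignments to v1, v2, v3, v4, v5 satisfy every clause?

11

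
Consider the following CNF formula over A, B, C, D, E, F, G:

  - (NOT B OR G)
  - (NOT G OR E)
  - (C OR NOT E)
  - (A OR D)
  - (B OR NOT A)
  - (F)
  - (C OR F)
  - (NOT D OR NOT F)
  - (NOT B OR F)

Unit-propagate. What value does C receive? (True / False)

True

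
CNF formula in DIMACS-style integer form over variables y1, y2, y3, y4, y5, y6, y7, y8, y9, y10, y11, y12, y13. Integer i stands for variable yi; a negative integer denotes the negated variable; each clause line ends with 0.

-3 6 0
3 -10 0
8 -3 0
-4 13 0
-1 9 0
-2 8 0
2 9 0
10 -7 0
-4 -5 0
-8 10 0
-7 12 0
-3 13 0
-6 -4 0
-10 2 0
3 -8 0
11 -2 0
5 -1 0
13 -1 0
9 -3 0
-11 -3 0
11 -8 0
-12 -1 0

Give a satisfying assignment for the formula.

y1=False, y2=False, y3=False, y4=False, y5=False, y6=True, y7=False, y8=False, y9=True, y10=False, y11=True, y12=True, y13=False

Check each clause:
  1. {¬y3, y6} — ¬y3 is true.
  2. {y3, ¬y10} — ¬y10 is true.
  3. {y8, ¬y3} — ¬y3 is true.
  4. {¬y4, y13} — ¬y4 is true.
  5. {y9, ¬y1} — y9 is true.
  6. {y8, ¬y2} — ¬y2 is true.
  7. {y9, y2} — y9 is true.
  8. {y10, ¬y7} — ¬y7 is true.
  9. {¬y4, ¬y5} — ¬y5 is true.
  10. {¬y8, y10} — ¬y8 is true.
  11. {¬y7, y12} — ¬y7 is true.
  12. {¬y3, y13} — ¬y3 is true.
  13. {¬y4, ¬y6} — ¬y4 is true.
  14. {¬y10, y2} — ¬y10 is true.
  15. {¬y8, y3} — ¬y8 is true.
  16. {¬y2, y11} — y11 is true.
  17. {y5, ¬y1} — ¬y1 is true.
  18. {y13, ¬y1} — ¬y1 is true.
  19. {¬y3, y9} — y9 is true.
  20. {¬y3, ¬y11} — ¬y3 is true.
  21. {¬y8, y11} — ¬y8 is true.
  22. {¬y1, ¬y12} — ¬y1 is true.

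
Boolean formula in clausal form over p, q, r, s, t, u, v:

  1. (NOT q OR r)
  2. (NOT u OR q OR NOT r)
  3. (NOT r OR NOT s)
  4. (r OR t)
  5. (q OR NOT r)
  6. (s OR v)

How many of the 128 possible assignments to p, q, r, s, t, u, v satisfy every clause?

20

Case analysis on r and q:
  r=T, q=T: forces s=F; v=T; p, t, u free → 2^3 = 8.
  r=T, q=F: a clause becomes empty — 0.
  r=F, q=T: a clause becomes empty — 0.
  r=F, q=F: p, u free; 3 ways for (s,t,v) × 2^2 = 12.
Total: 8 + 0 + 0 + 12 = 20.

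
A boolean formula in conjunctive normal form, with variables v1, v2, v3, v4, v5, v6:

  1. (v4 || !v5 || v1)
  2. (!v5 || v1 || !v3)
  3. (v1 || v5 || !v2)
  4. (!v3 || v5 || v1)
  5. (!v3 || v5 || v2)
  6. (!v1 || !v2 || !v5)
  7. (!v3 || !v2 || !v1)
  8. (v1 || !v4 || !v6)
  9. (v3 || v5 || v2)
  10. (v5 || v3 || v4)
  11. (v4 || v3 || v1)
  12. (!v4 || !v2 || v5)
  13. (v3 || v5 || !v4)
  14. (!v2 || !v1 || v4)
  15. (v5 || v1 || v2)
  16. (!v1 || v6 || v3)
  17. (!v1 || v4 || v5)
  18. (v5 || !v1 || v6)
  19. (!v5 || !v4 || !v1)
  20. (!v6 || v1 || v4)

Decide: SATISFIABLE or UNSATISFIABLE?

Branch on v1: take v1 = True.
Set v2 = False and propagate.
Try v3 = True.
  then v5 is forced to True.
  then v4 is forced to False.
v6 is now unconstrained; take v6 = False.
So v1=True, v2=False, v3=True, v4=False, v5=True, v6=False is a satisfying assignment.

SATISFIABLE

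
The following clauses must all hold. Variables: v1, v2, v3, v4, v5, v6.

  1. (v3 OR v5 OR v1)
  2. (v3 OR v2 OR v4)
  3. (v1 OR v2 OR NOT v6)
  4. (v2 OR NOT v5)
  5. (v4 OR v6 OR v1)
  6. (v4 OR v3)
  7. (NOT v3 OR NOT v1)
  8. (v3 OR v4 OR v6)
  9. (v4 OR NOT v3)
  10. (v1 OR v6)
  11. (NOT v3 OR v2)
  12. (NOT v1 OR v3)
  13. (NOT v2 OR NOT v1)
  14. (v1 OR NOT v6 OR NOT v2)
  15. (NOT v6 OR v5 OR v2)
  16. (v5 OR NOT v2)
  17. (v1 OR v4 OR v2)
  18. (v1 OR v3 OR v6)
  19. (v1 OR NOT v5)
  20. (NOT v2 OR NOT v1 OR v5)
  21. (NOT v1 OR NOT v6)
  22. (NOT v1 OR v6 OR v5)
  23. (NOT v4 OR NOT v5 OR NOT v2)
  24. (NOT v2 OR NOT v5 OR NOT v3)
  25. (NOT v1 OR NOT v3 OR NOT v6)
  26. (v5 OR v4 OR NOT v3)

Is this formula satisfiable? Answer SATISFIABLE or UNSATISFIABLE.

UNSATISFIABLE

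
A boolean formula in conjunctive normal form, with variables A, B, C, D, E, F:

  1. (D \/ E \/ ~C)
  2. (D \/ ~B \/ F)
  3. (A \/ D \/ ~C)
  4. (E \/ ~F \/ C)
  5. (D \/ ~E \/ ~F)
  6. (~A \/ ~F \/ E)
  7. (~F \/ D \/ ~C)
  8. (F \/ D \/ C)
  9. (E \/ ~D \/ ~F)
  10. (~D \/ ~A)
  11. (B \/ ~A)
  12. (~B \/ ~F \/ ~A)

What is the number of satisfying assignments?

12

Case analysis on D and F:
  D=1, F=1: remaining (A,B,C,E) ∈ {(0,0,0,1); (0,0,1,1); (0,1,0,1); (0,1,1,1)} — 4.
  D=1, F=0: forces A=0; B, C, E free → 2^3 = 8.
  D=0, F=1: a clause becomes empty — 0.
  D=0, F=0: a clause becomes empty — 0.
Total: 4 + 8 + 0 + 0 = 12.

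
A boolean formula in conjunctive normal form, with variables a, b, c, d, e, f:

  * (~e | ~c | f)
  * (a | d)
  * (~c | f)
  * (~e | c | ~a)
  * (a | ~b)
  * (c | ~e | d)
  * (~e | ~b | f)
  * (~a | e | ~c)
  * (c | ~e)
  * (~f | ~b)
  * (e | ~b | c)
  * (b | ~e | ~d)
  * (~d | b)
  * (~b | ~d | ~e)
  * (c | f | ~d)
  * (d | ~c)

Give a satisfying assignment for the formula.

Set a = True and propagate.
Try b = False.
  then d is forced to False.
  then c is forced to False.
  then e is forced to False.
f is now unconstrained; take f = True.

a = T  b = F  c = F  d = F  e = F  f = T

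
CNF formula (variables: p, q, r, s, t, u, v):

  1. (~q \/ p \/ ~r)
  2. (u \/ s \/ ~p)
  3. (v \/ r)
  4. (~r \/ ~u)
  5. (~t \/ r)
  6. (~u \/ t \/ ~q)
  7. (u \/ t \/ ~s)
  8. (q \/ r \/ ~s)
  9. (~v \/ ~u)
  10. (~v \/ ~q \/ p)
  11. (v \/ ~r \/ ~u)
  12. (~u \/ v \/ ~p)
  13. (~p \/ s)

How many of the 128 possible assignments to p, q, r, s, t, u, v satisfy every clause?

11

Split on u, then r.
  u=1, r=1: a clause becomes empty — 0.
  u=1, r=0: a clause becomes empty — 0.
  u=0, r=1: v free; 5 ways for (p,q,s,t) × 2^1 = 10.
  u=0, r=0: remaining (p,q,s,t,v) ∈ {(0,0,0,0,1)} — 1.
Total: 0 + 0 + 10 + 1 = 11.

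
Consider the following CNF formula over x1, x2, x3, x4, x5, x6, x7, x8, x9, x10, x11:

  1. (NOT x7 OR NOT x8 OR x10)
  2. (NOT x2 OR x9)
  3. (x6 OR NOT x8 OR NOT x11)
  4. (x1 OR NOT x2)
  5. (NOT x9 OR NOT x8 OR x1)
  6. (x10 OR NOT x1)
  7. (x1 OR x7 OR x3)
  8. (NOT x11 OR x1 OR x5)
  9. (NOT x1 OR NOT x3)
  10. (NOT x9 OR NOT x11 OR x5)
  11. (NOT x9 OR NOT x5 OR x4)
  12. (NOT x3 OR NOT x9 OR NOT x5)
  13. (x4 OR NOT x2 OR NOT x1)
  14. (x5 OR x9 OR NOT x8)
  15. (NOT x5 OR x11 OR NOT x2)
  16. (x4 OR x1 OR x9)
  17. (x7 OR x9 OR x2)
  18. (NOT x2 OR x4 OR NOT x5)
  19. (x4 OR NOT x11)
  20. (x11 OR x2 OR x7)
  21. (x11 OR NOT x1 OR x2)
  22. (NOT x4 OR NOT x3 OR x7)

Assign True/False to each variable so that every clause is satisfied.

x1 = 0, x2 = 0, x3 = 1, x4 = 1, x5 = 0, x6 = 0, x7 = 1, x8 = 0, x9 = 0, x10 = 0, x11 = 0

Pure literal: x8 appears only negated; assign x8 = False.
Try x1 = False.
  then x2 is forced to False.
Try x3 = True.
Branch on x4: take x4 = True.
  then x7 is forced to True.
For the remaining variables, x5 = False, x6 = False, x9 = False, x10 = False, x11 = False works.
Every clause has at least one true literal under this assignment.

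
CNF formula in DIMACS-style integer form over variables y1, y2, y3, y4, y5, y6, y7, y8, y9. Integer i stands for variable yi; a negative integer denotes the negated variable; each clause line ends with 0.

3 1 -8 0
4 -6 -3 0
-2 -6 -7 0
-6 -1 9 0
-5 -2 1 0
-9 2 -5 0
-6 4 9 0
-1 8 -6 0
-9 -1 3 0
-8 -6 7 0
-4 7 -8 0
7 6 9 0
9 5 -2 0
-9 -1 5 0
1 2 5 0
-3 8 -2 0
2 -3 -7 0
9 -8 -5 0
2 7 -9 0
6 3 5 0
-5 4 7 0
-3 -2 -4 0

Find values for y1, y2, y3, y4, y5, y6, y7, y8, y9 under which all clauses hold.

y1 = False, y2 = False, y3 = False, y4 = False, y5 = True, y6 = False, y7 = True, y8 = False, y9 = False

Check each clause:
  1. (¬y8 ∨ y3 ∨ y1) — ¬y8 is true.
  2. (¬y3 ∨ y4 ∨ ¬y6) — ¬y6 is true.
  3. (¬y2 ∨ ¬y6 ∨ ¬y7) — ¬y6 is true.
  4. (¬y1 ∨ ¬y6 ∨ y9) — ¬y6 is true.
  5. (¬y5 ∨ ¬y2 ∨ y1) — ¬y2 is true.
  6. (y2 ∨ ¬y5 ∨ ¬y9) — ¬y9 is true.
  7. (y4 ∨ ¬y6 ∨ y9) — ¬y6 is true.
  8. (y8 ∨ ¬y1 ∨ ¬y6) — ¬y6 is true.
  9. (y3 ∨ ¬y1 ∨ ¬y9) — ¬y1 is true.
  10. (¬y6 ∨ ¬y8 ∨ y7) — ¬y8 is true.
  11. (¬y8 ∨ ¬y4 ∨ y7) — ¬y8 is true.
  12. (y7 ∨ y9 ∨ y6) — y7 is true.
  13. (y9 ∨ y5 ∨ ¬y2) — y5 is true.
  14. (y5 ∨ ¬y9 ∨ ¬y1) — y5 is true.
  15. (y2 ∨ y5 ∨ y1) — y5 is true.
  16. (¬y3 ∨ ¬y2 ∨ y8) — ¬y3 is true.
  17. (¬y3 ∨ ¬y7 ∨ y2) — ¬y3 is true.
  18. (y9 ∨ ¬y5 ∨ ¬y8) — ¬y8 is true.
  19. (y7 ∨ y2 ∨ ¬y9) — y7 is true.
  20. (y5 ∨ y6 ∨ y3) — y5 is true.
  21. (¬y5 ∨ y7 ∨ y4) — y7 is true.
  22. (¬y3 ∨ ¬y4 ∨ ¬y2) — ¬y4 is true.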